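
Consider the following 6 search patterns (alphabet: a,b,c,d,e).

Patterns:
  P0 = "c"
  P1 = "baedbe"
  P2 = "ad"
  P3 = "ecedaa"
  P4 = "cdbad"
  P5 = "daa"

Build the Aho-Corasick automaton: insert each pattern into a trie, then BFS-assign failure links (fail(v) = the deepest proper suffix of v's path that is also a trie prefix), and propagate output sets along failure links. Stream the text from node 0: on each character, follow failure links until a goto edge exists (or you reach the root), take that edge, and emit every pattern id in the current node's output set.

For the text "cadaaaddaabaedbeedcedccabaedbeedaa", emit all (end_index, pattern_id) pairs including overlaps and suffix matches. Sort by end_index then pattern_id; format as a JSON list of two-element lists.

Build automaton:
Trie (insert patterns):
  n0 'ε': a→8 b→2 c→1 d→20 e→10
  n1 'c': d→16  ←P0
  n2 'b': a→3
  n3 'ba': e→4
  n4 'bae': d→5
  n5 'baed': b→6
  n6 'baedb': e→7
  n7 'baedbe': ·  ←P1
  n8 'a': d→9
  n9 'ad': ·  ←P2
  n10 'e': c→11
  n11 'ec': e→12
  n12 'ece': d→13
  n13 'eced': a→14
  n14 'eceda': a→15
  n15 'ecedaa': ·  ←P3
  n16 'cd': b→17
  n17 'cdb': a→18
  n18 'cdba': d→19
  n19 'cdbad': ·  ←P4
  n20 'd': a→21
  n21 'da': a→22
  n22 'daa': ·  ←P5

BFS fail/out derivation:
  n1('c'): parent n0 fail=0; on 'c' 0 → fail=0;  out {0}∪∅={0}
  n2('b'): parent n0 fail=0; on 'b' 0 → fail=0;  out ∅∪∅=∅
  n8('a'): parent n0 fail=0; on 'a' 0 → fail=0;  out ∅∪∅=∅
  n10('e'): parent n0 fail=0; on 'e' 0 → fail=0;  out ∅∪∅=∅
  n20('d'): parent n0 fail=0; on 'd' 0 → fail=0;  out ∅∪∅=∅
  n3('ba'): parent n2 fail=0; on 'a' 0 → fail=8;  out ∅∪∅=∅
  n9('ad'): parent n8 fail=0; on 'd' 0 → fail=20;  out {2}∪∅={2}
  n11('ec'): parent n10 fail=0; on 'c' 0 → fail=1;  out ∅∪{0}={0}
  n16('cd'): parent n1 fail=0; on 'd' 0 → fail=20;  out ∅∪∅=∅
  n21('da'): parent n20 fail=0; on 'a' 0 → fail=8;  out ∅∪∅=∅
  n4('bae'): parent n3 fail=8; on 'e' 8→0 → fail=10;  out ∅∪∅=∅
  n12('ece'): parent n11 fail=1; on 'e' 1→0 → fail=10;  out ∅∪∅=∅
  n17('cdb'): parent n16 fail=20; on 'b' 20→0 → fail=2;  out ∅∪∅=∅
  n22('daa'): parent n21 fail=8; on 'a' 8→0 → fail=8;  out {5}∪∅={5}
  n5('baed'): parent n4 fail=10; on 'd' 10→0 → fail=20;  out ∅∪∅=∅
  n13('eced'): parent n12 fail=10; on 'd' 10→0 → fail=20;  out ∅∪∅=∅
  n18('cdba'): parent n17 fail=2; on 'a' 2 → fail=3;  out ∅∪∅=∅
  n6('baedb'): parent n5 fail=20; on 'b' 20→0 → fail=2;  out ∅∪∅=∅
  n14('eceda'): parent n13 fail=20; on 'a' 20 → fail=21;  out ∅∪∅=∅
  n19('cdbad'): parent n18 fail=3; on 'd' 3→8 → fail=9;  out {4}∪{2}={2,4}
  n7('baedbe'): parent n6 fail=2; on 'e' 2→0 → fail=10;  out {1}∪∅={1}
  n15('ecedaa'): parent n14 fail=21; on 'a' 21 → fail=22;  out {3}∪{5}={3,5}

Run:
pos 0 'c': at 1  emit P0@[0:0]
pos 1 'a': at 8 (via fail)
pos 2 'd': at 9  emit P2@[1:2]
pos 3 'a': at 21 (via fail)
pos 4 'a': at 22  emit P5@[2:4]
pos 5 'a': at 8 (via fail)
pos 6 'd': at 9  emit P2@[5:6]
pos 7 'd': at 20 (via fail)
pos 8 'a': at 21
pos 9 'a': at 22  emit P5@[7:9]
pos 10 'b': at 2 (via fail)
pos 11 'a': at 3
pos 12 'e': at 4
pos 13 'd': at 5
pos 14 'b': at 6
pos 15 'e': at 7  emit P1@[10:15]
pos 16 'e': at 10 (via fail)
pos 17 'd': at 20 (via fail)
pos 18 'c': at 1 (via fail)  emit P0@[18:18]
pos 19 'e': at 10 (via fail)
pos 20 'd': at 20 (via fail)
pos 21 'c': at 1 (via fail)  emit P0@[21:21]
pos 22 'c': at 1 (via fail)  emit P0@[22:22]
pos 23 'a': at 8 (via fail)
pos 24 'b': at 2 (via fail)
pos 25 'a': at 3
pos 26 'e': at 4
pos 27 'd': at 5
pos 28 'b': at 6
pos 29 'e': at 7  emit P1@[24:29]
pos 30 'e': at 10 (via fail)
pos 31 'd': at 20 (via fail)
pos 32 'a': at 21
pos 33 'a': at 22  emit P5@[31:33]

Result: [[0,0],[2,2],[4,5],[6,2],[9,5],[15,1],[18,0],[21,0],[22,0],[29,1],[33,5]]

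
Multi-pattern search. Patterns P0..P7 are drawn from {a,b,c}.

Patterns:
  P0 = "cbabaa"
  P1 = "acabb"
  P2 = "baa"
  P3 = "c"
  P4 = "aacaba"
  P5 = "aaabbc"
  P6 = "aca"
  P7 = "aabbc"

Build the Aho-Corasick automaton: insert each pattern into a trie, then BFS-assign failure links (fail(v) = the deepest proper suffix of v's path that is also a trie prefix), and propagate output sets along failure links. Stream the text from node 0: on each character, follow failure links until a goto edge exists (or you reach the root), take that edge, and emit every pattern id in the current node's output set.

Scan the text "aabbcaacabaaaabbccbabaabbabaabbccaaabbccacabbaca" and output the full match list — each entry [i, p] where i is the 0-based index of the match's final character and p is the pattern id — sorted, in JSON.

Build:
Trie (insert patterns):
  n0 'ε': a→7 b→12 c→1
  n1 'c': b→2  [P3 ends]
  n2 'cb': a→3
  n3 'cba': b→4
  n4 'cbab': a→5
  n5 'cbaba': a→6
  n6 'cbabaa': ·  [P0 ends]
  n7 'a': a→15 c→8
  n8 'ac': a→9
  n9 'aca': b→10  [P6 ends]
  n10 'acab': b→11
  n11 'acabb': ·  [P1 ends]
  n12 'b': a→13
  n13 'ba': a→14
  n14 'baa': ·  [P2 ends]
  n15 'aa': a→20 b→24 c→16
  n16 'aac': a→17
  n17 'aaca': b→18
  n18 'aacab': a→19
  n19 'aacaba': ·  [P4 ends]
  n20 'aaa': b→21
  n21 'aaab': b→22
  n22 'aaabb': c→23
  n23 'aaabbc': ·  [P5 ends]
  n24 'aab': b→25
  n25 'aabb': c→26
  n26 'aabbc': ·  [P7 ends]

BFS fail/out derivation:
  n1('c'): parent n0 fail=0; on 'c' 0 → fail=0;  out {3}∪∅={3}
  n7('a'): parent n0 fail=0; on 'a' 0 → fail=0;  out ∅∪∅=∅
  n12('b'): parent n0 fail=0; on 'b' 0 → fail=0;  out ∅∪∅=∅
  n2('cb'): parent n1 fail=0; on 'b' 0 → fail=12;  out ∅∪∅=∅
  n8('ac'): parent n7 fail=0; on 'c' 0 → fail=1;  out ∅∪{3}={3}
  n13('ba'): parent n12 fail=0; on 'a' 0 → fail=7;  out ∅∪∅=∅
  n15('aa'): parent n7 fail=0; on 'a' 0 → fail=7;  out ∅∪∅=∅
  n3('cba'): parent n2 fail=12; on 'a' 12 → fail=13;  out ∅∪∅=∅
  n9('aca'): parent n8 fail=1; on 'a' 1→0 → fail=7;  out {6}∪∅={6}
  n14('baa'): parent n13 fail=7; on 'a' 7 → fail=15;  out {2}∪∅={2}
  n16('aac'): parent n15 fail=7; on 'c' 7 → fail=8;  out ∅∪{3}={3}
  n20('aaa'): parent n15 fail=7; on 'a' 7 → fail=15;  out ∅∪∅=∅
  n24('aab'): parent n15 fail=7; on 'b' 7→0 → fail=12;  out ∅∪∅=∅
  n4('cbab'): parent n3 fail=13; on 'b' 13→7→0 → fail=12;  out ∅∪∅=∅
  n10('acab'): parent n9 fail=7; on 'b' 7→0 → fail=12;  out ∅∪∅=∅
  n17('aaca'): parent n16 fail=8; on 'a' 8 → fail=9;  out ∅∪{6}={6}
  n21('aaab'): parent n20 fail=15; on 'b' 15 → fail=24;  out ∅∪∅=∅
  n25('aabb'): parent n24 fail=12; on 'b' 12→0 → fail=12;  out ∅∪∅=∅
  n5('cbaba'): parent n4 fail=12; on 'a' 12 → fail=13;  out ∅∪∅=∅
  n11('acabb'): parent n10 fail=12; on 'b' 12→0 → fail=12;  out {1}∪∅={1}
  n18('aacab'): parent n17 fail=9; on 'b' 9 → fail=10;  out ∅∪∅=∅
  n22('aaabb'): parent n21 fail=24; on 'b' 24 → fail=25;  out ∅∪∅=∅
  n26('aabbc'): parent n25 fail=12; on 'c' 12→0 → fail=1;  out {7}∪{3}={3,7}
  n6('cbabaa'): parent n5 fail=13; on 'a' 13 → fail=14;  out {0}∪{2}={0,2}
  n19('aacaba'): parent n18 fail=10; on 'a' 10→12 → fail=13;  out {4}∪∅={4}
  n23('aaabbc'): parent n22 fail=25; on 'c' 25 → fail=26;  out {5}∪{3,7}={3,5,7}

Text stream:
i=0 'a': node 0→7
i=1 'a': node 7→15
i=2 'b': node 15→24
i=3 'b': node 24→25
i=4 'c': node 25→26  → match P3@[4:4],P7@[0:4]
i=5 'a': node 26→7 (fail-walked)
i=6 'a': node 7→15
i=7 'c': node 15→16  → match P3@[7:7]
i=8 'a': node 16→17  → match P6@[6:8]
i=9 'b': node 17→18
i=10 'a': node 18→19  → match P4@[5:10]
i=11 'a': node 19→14 (fail-walked)  → match P2@[9:11]
i=12 'a': node 14→20 (fail-walked)
i=13 'a': node 20→20 (fail-walked)
i=14 'b': node 20→21
i=15 'b': node 21→22
i=16 'c': node 22→23  → match P3@[16:16],P5@[11:16],P7@[12:16]
i=17 'c': node 23→1 (fail-walked)  → match P3@[17:17]
i=18 'b': node 1→2
i=19 'a': node 2→3
i=20 'b': node 3→4
i=21 'a': node 4→5
i=22 'a': node 5→6  → match P0@[17:22],P2@[20:22]
i=23 'b': node 6→24 (fail-walked)
i=24 'b': node 24→25
i=25 'a': node 25→13 (fail-walked)
i=26 'b': node 13→12 (fail-walked)
i=27 'a': node 12→13
i=28 'a': node 13→14  → match P2@[26:28]
i=29 'b': node 14→24 (fail-walked)
i=30 'b': node 24→25
i=31 'c': node 25→26  → match P3@[31:31],P7@[27:31]
i=32 'c': node 26→1 (fail-walked)  → match P3@[32:32]
i=33 'a': node 1→7 (fail-walked)
i=34 'a': node 7→15
i=35 'a': node 15→20
i=36 'b': node 20→21
i=37 'b': node 21→22
i=38 'c': node 22→23  → match P3@[38:38],P5@[33:38],P7@[34:38]
i=39 'c': node 23→1 (fail-walked)  → match P3@[39:39]
i=40 'a': node 1→7 (fail-walked)
i=41 'c': node 7→8  → match P3@[41:41]
i=42 'a': node 8→9  → match P6@[40:42]
i=43 'b': node 9→10
i=44 'b': node 10→11  → match P1@[40:44]
i=45 'a': node 11→13 (fail-walked)
i=46 'c': node 13→8 (fail-walked)  → match P3@[46:46]
i=47 'a': node 8→9  → match P6@[45:47]

All matches (sorted): [[4,3],[4,7],[7,3],[8,6],[10,4],[11,2],[16,3],[16,5],[16,7],[17,3],[22,0],[22,2],[28,2],[31,3],[31,7],[32,3],[38,3],[38,5],[38,7],[39,3],[41,3],[42,6],[44,1],[46,3],[47,6]]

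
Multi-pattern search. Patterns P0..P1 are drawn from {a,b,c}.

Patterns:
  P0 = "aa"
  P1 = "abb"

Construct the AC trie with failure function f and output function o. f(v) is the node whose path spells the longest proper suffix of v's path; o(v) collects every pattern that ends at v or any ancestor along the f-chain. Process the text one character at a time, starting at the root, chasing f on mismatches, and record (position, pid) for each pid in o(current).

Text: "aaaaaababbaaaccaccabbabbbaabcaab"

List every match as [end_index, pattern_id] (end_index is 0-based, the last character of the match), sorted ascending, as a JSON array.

Construct AC machine:
Trie (insert patterns):
  0='ε' goto a→1
  1='a' goto a→2 b→3
  2='aa' goto ·  ←P0
  3='ab' goto b→4
  4='abb' goto ·  ←P1

Failure links (BFS by depth):
  fail(1) 'a': from fail(0)=0 chase 'a': 0 ⇒ 0;  out=∅∪out(0)=∅
  fail(2) 'aa': from fail(1)=0 chase 'a': 0 ⇒ 1;  out={0}∪out(1)={0}
  fail(3) 'ab': from fail(1)=0 chase 'b': 0 ⇒ 0;  out=∅∪out(0)=∅
  fail(4) 'abb': from fail(3)=0 chase 'b': 0 ⇒ 0;  out={1}∪out(0)={1}

Run:
[0] read 'a'  n0⇒n1
[1] read 'a'  n1⇒n2  → match P0@[0:1]
[2] read 'a'  n2⇒n2 ·f  → match P0@[1:2]
[3] read 'a'  n2⇒n2 ·f  → match P0@[2:3]
[4] read 'a'  n2⇒n2 ·f  → match P0@[3:4]
[5] read 'a'  n2⇒n2 ·f  → match P0@[4:5]
[6] read 'b'  n2⇒n3 ·f
[7] read 'a'  n3⇒n1 ·f
[8] read 'b'  n1⇒n3
[9] read 'b'  n3⇒n4  → match P1@[7:9]
[10] read 'a'  n4⇒n1 ·f
[11] read 'a'  n1⇒n2  → match P0@[10:11]
[12] read 'a'  n2⇒n2 ·f  → match P0@[11:12]
[13] read 'c'  n2⇒n0 ·f
[14] read 'c'  n0⇒n0
[15] read 'a'  n0⇒n1
[16] read 'c'  n1⇒n0 ·f
[17] read 'c'  n0⇒n0
[18] read 'a'  n0⇒n1
[19] read 'b'  n1⇒n3
[20] read 'b'  n3⇒n4  → match P1@[18:20]
[21] read 'a'  n4⇒n1 ·f
[22] read 'b'  n1⇒n3
[23] read 'b'  n3⇒n4  → match P1@[21:23]
[24] read 'b'  n4⇒n0 ·f
[25] read 'a'  n0⇒n1
[26] read 'a'  n1⇒n2  → match P0@[25:26]
[27] read 'b'  n2⇒n3 ·f
[28] read 'c'  n3⇒n0 ·f
[29] read 'a'  n0⇒n1
[30] read 'a'  n1⇒n2  → match P0@[29:30]
[31] read 'b'  n2⇒n3 ·f

All matches (sorted): [[1,0],[2,0],[3,0],[4,0],[5,0],[9,1],[11,0],[12,0],[20,1],[23,1],[26,0],[30,0]]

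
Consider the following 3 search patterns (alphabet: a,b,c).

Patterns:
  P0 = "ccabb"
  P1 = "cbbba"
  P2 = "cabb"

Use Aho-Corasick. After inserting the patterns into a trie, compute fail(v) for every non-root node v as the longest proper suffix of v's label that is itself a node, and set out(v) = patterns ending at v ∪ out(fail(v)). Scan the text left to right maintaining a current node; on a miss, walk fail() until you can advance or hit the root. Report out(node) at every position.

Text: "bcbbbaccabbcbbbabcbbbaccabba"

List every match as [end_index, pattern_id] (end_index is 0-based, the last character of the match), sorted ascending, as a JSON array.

Build automaton:
Trie nodes:
  n0 'ε': c→1
  n1 'c': a→10 b→6 c→2
  n2 'cc': a→3
  n3 'cca': b→4
  n4 'ccab': b→5
  n5 'ccabb': ·  [P0 ends]
  n6 'cb': b→7
  n7 'cbb': b→8
  n8 'cbbb': a→9
  n9 'cbbba': ·  [P1 ends]
  n10 'ca': b→11
  n11 'cab': b→12
  n12 'cabb': ·  [P2 ends]

BFS fail/out derivation:
  fail(1) 'c': from fail(0)=0 chase 'c': 0 ⇒ 0;  out=∅∪out(0)=∅
  fail(2) 'cc': from fail(1)=0 chase 'c': 0 ⇒ 1;  out=∅∪out(1)=∅
  fail(6) 'cb': from fail(1)=0 chase 'b': 0 ⇒ 0;  out=∅∪out(0)=∅
  fail(10) 'ca': from fail(1)=0 chase 'a': 0 ⇒ 0;  out=∅∪out(0)=∅
  fail(3) 'cca': from fail(2)=1 chase 'a': 1 ⇒ 10;  out=∅∪out(10)=∅
  fail(7) 'cbb': from fail(6)=0 chase 'b': 0 ⇒ 0;  out=∅∪out(0)=∅
  fail(11) 'cab': from fail(10)=0 chase 'b': 0 ⇒ 0;  out=∅∪out(0)=∅
  fail(4) 'ccab': from fail(3)=10 chase 'b': 10 ⇒ 11;  out=∅∪out(11)=∅
  fail(8) 'cbbb': from fail(7)=0 chase 'b': 0 ⇒ 0;  out=∅∪out(0)=∅
  fail(12) 'cabb': from fail(11)=0 chase 'b': 0 ⇒ 0;  out={2}∪out(0)={2}
  fail(5) 'ccabb': from fail(4)=11 chase 'b': 11 ⇒ 12;  out={0}∪out(12)={0,2}
  fail(9) 'cbbba': from fail(8)=0 chase 'a': 0 ⇒ 0;  out={1}∪out(0)={1}

Run:
pos 0 'b': at 0
pos 1 'c': at 1
pos 2 'b': at 6
pos 3 'b': at 7
pos 4 'b': at 8
pos 5 'a': at 9  emit P1@[1:5]
pos 6 'c': at 1 (fail-walked)
pos 7 'c': at 2
pos 8 'a': at 3
pos 9 'b': at 4
pos 10 'b': at 5  emit P0@[6:10],P2@[7:10]
pos 11 'c': at 1 (fail-walked)
pos 12 'b': at 6
pos 13 'b': at 7
pos 14 'b': at 8
pos 15 'a': at 9  emit P1@[11:15]
pos 16 'b': at 0 (fail-walked)
pos 17 'c': at 1
pos 18 'b': at 6
pos 19 'b': at 7
pos 20 'b': at 8
pos 21 'a': at 9  emit P1@[17:21]
pos 22 'c': at 1 (fail-walked)
pos 23 'c': at 2
pos 24 'a': at 3
pos 25 'b': at 4
pos 26 'b': at 5  emit P0@[22:26],P2@[23:26]
pos 27 'a': at 0 (fail-walked)

Matches: [[5,1],[10,0],[10,2],[15,1],[21,1],[26,0],[26,2]]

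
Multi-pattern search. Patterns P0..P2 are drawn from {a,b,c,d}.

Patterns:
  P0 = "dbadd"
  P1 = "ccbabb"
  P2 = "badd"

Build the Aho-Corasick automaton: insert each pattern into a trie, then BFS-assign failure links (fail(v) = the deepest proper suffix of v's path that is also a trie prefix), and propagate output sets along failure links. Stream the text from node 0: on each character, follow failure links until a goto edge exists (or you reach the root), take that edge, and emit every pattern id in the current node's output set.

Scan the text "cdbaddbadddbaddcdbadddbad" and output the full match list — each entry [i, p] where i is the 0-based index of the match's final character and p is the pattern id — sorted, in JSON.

Construct AC machine:
Trie nodes:
  0='ε' goto b→12 c→6 d→1
  1='d' goto b→2
  2='db' goto a→3
  3='dba' goto d→4
  4='dbad' goto d→5
  5='dbadd' goto ·  ←P0
  6='c' goto c→7
  7='cc' goto b→8
  8='ccb' goto a→9
  9='ccba' goto b→10
  10='ccbab' goto b→11
  11='ccbabb' goto ·  ←P1
  12='b' goto a→13
  13='ba' goto d→14
  14='bad' goto d→15
  15='badd' goto ·  ←P2

Failure links (BFS by depth):
  n1('d'): parent n0 fail=0; on 'd' 0 → fail=0;  out ∅∪∅=∅
  n6('c'): parent n0 fail=0; on 'c' 0 → fail=0;  out ∅∪∅=∅
  n12('b'): parent n0 fail=0; on 'b' 0 → fail=0;  out ∅∪∅=∅
  n2('db'): parent n1 fail=0; on 'b' 0 → fail=12;  out ∅∪∅=∅
  n7('cc'): parent n6 fail=0; on 'c' 0 → fail=6;  out ∅∪∅=∅
  n13('ba'): parent n12 fail=0; on 'a' 0 → fail=0;  out ∅∪∅=∅
  n3('dba'): parent n2 fail=12; on 'a' 12 → fail=13;  out ∅∪∅=∅
  n8('ccb'): parent n7 fail=6; on 'b' 6→0 → fail=12;  out ∅∪∅=∅
  n14('bad'): parent n13 fail=0; on 'd' 0 → fail=1;  out ∅∪∅=∅
  n4('dbad'): parent n3 fail=13; on 'd' 13 → fail=14;  out ∅∪∅=∅
  n9('ccba'): parent n8 fail=12; on 'a' 12 → fail=13;  out ∅∪∅=∅
  n15('badd'): parent n14 fail=1; on 'd' 1→0 → fail=1;  out {2}∪∅={2}
  n5('dbadd'): parent n4 fail=14; on 'd' 14 → fail=15;  out {0}∪{2}={0,2}
  n10('ccbab'): parent n9 fail=13; on 'b' 13→0 → fail=12;  out ∅∪∅=∅
  n11('ccbabb'): parent n10 fail=12; on 'b' 12→0 → fail=12;  out {1}∪∅={1}

Text stream:
i=0 'c': node 0→6
i=1 'd': node 6→1 (fail-walked)
i=2 'b': node 1→2
i=3 'a': node 2→3
i=4 'd': node 3→4
i=5 'd': node 4→5  ** P0@[1:5],P2@[2:5]
i=6 'b': node 5→2 (fail-walked)
i=7 'a': node 2→3
i=8 'd': node 3→4
i=9 'd': node 4→5  ** P0@[5:9],P2@[6:9]
i=10 'd': node 5→1 (fail-walked)
i=11 'b': node 1→2
i=12 'a': node 2→3
i=13 'd': node 3→4
i=14 'd': node 4→5  ** P0@[10:14],P2@[11:14]
i=15 'c': node 5→6 (fail-walked)
i=16 'd': node 6→1 (fail-walked)
i=17 'b': node 1→2
i=18 'a': node 2→3
i=19 'd': node 3→4
i=20 'd': node 4→5  ** P0@[16:20],P2@[17:20]
i=21 'd': node 5→1 (fail-walked)
i=22 'b': node 1→2
i=23 'a': node 2→3
i=24 'd': node 3→4

Matches: [[5,0],[5,2],[9,0],[9,2],[14,0],[14,2],[20,0],[20,2]]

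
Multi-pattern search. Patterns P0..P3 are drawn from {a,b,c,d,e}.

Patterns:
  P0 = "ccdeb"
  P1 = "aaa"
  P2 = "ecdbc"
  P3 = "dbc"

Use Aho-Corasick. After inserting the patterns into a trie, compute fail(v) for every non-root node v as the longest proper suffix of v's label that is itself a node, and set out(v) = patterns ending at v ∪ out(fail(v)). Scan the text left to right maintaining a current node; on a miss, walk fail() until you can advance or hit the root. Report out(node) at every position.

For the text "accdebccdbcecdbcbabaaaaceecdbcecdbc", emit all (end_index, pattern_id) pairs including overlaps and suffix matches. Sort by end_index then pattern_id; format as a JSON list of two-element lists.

Build automaton:
Trie nodes:
  0='ε' goto a→6 c→1 d→14 e→9
  1='c' goto c→2
  2='cc' goto d→3
  3='ccd' goto e→4
  4='ccde' goto b→5
  5='ccdeb' goto ·  ←P0
  6='a' goto a→7
  7='aa' goto a→8
  8='aaa' goto ·  ←P1
  9='e' goto c→10
  10='ec' goto d→11
  11='ecd' goto b→12
  12='ecdb' goto c→13
  13='ecdbc' goto ·  ←P2
  14='d' goto b→15
  15='db' goto c→16
  16='dbc' goto ·  ←P3

BFS fail/out derivation:
  n1('c'): parent n0 fail=0; on 'c' 0 → fail=0;  out ∅∪∅=∅
  n6('a'): parent n0 fail=0; on 'a' 0 → fail=0;  out ∅∪∅=∅
  n9('e'): parent n0 fail=0; on 'e' 0 → fail=0;  out ∅∪∅=∅
  n14('d'): parent n0 fail=0; on 'd' 0 → fail=0;  out ∅∪∅=∅
  n2('cc'): parent n1 fail=0; on 'c' 0 → fail=1;  out ∅∪∅=∅
  n7('aa'): parent n6 fail=0; on 'a' 0 → fail=6;  out ∅∪∅=∅
  n10('ec'): parent n9 fail=0; on 'c' 0 → fail=1;  out ∅∪∅=∅
  n15('db'): parent n14 fail=0; on 'b' 0 → fail=0;  out ∅∪∅=∅
  n3('ccd'): parent n2 fail=1; on 'd' 1→0 → fail=14;  out ∅∪∅=∅
  n8('aaa'): parent n7 fail=6; on 'a' 6 → fail=7;  out {1}∪∅={1}
  n11('ecd'): parent n10 fail=1; on 'd' 1→0 → fail=14;  out ∅∪∅=∅
  n16('dbc'): parent n15 fail=0; on 'c' 0 → fail=1;  out {3}∪∅={3}
  n4('ccde'): parent n3 fail=14; on 'e' 14→0 → fail=9;  out ∅∪∅=∅
  n12('ecdb'): parent n11 fail=14; on 'b' 14 → fail=15;  out ∅∪∅=∅
  n5('ccdeb'): parent n4 fail=9; on 'b' 9→0 → fail=0;  out {0}∪∅={0}
  n13('ecdbc'): parent n12 fail=15; on 'c' 15 → fail=16;  out {2}∪{3}={2,3}

Scan:
[0] read 'a'  n0⇒n6
[1] read 'c'  n6⇒n1 (via fail)
[2] read 'c'  n1⇒n2
[3] read 'd'  n2⇒n3
[4] read 'e'  n3⇒n4
[5] read 'b'  n4⇒n5  → match P0@[1:5]
[6] read 'c'  n5⇒n1 (via fail)
[7] read 'c'  n1⇒n2
[8] read 'd'  n2⇒n3
[9] read 'b'  n3⇒n15 (via fail)
[10] read 'c'  n15⇒n16  → match P3@[8:10]
[11] read 'e'  n16⇒n9 (via fail)
[12] read 'c'  n9⇒n10
[13] read 'd'  n10⇒n11
[14] read 'b'  n11⇒n12
[15] read 'c'  n12⇒n13  → match P2@[11:15],P3@[13:15]
[16] read 'b'  n13⇒n0 (via fail)
[17] read 'a'  n0⇒n6
[18] read 'b'  n6⇒n0 (via fail)
[19] read 'a'  n0⇒n6
[20] read 'a'  n6⇒n7
[21] read 'a'  n7⇒n8  → match P1@[19:21]
[22] read 'a'  n8⇒n8 (via fail)  → match P1@[20:22]
[23] read 'c'  n8⇒n1 (via fail)
[24] read 'e'  n1⇒n9 (via fail)
[25] read 'e'  n9⇒n9 (via fail)
[26] read 'c'  n9⇒n10
[27] read 'd'  n10⇒n11
[28] read 'b'  n11⇒n12
[29] read 'c'  n12⇒n13  → match P2@[25:29],P3@[27:29]
[30] read 'e'  n13⇒n9 (via fail)
[31] read 'c'  n9⇒n10
[32] read 'd'  n10⇒n11
[33] read 'b'  n11⇒n12
[34] read 'c'  n12⇒n13  → match P2@[30:34],P3@[32:34]

Matches: [[5,0],[10,3],[15,2],[15,3],[21,1],[22,1],[29,2],[29,3],[34,2],[34,3]]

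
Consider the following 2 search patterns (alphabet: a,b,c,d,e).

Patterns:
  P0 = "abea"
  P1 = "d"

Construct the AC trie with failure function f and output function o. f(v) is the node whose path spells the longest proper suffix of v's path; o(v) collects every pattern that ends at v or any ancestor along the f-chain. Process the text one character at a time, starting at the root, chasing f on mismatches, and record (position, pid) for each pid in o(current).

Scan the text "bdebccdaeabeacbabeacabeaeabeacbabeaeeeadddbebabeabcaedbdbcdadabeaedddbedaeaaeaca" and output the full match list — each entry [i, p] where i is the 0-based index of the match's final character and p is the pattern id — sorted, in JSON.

Build:
Trie (insert patterns):
  0='ε' goto a→1 d→5
  1='a' goto b→2
  2='ab' goto e→3
  3='abe' goto a→4
  4='abea' goto ·  [P0 ends]
  5='d' goto ·  [P1 ends]

BFS fail/out derivation:
  n1('a'): parent n0 fail=0; on 'a' 0 → fail=0;  out ∅∪∅=∅
  n5('d'): parent n0 fail=0; on 'd' 0 → fail=0;  out {1}∪∅={1}
  n2('ab'): parent n1 fail=0; on 'b' 0 → fail=0;  out ∅∪∅=∅
  n3('abe'): parent n2 fail=0; on 'e' 0 → fail=0;  out ∅∪∅=∅
  n4('abea'): parent n3 fail=0; on 'a' 0 → fail=1;  out {0}∪∅={0}

Scan:
i=0 'b': node 0→0
i=1 'd': node 0→5  → match P1@[1:1]
i=2 'e': node 5→0 (via fail)
i=3 'b': node 0→0
i=4 'c': node 0→0
i=5 'c': node 0→0
i=6 'd': node 0→5  → match P1@[6:6]
i=7 'a': node 5→1 (via fail)
i=8 'e': node 1→0 (via fail)
i=9 'a': node 0→1
i=10 'b': node 1→2
i=11 'e': node 2→3
i=12 'a': node 3→4  → match P0@[9:12]
i=13 'c': node 4→0 (via fail)
i=14 'b': node 0→0
i=15 'a': node 0→1
i=16 'b': node 1→2
i=17 'e': node 2→3
i=18 'a': node 3→4  → match P0@[15:18]
i=19 'c': node 4→0 (via fail)
i=20 'a': node 0→1
i=21 'b': node 1→2
i=22 'e': node 2→3
i=23 'a': node 3→4  → match P0@[20:23]
i=24 'e': node 4→0 (via fail)
i=25 'a': node 0→1
i=26 'b': node 1→2
i=27 'e': node 2→3
i=28 'a': node 3→4  → match P0@[25:28]
i=29 'c': node 4→0 (via fail)
i=30 'b': node 0→0
i=31 'a': node 0→1
i=32 'b': node 1→2
i=33 'e': node 2→3
i=34 'a': node 3→4  → match P0@[31:34]
i=35 'e': node 4→0 (via fail)
i=36 'e': node 0→0
i=37 'e': node 0→0
i=38 'a': node 0→1
i=39 'd': node 1→5 (via fail)  → match P1@[39:39]
i=40 'd': node 5→5 (via fail)  → match P1@[40:40]
i=41 'd': node 5→5 (via fail)  → match P1@[41:41]
i=42 'b': node 5→0 (via fail)
i=43 'e': node 0→0
i=44 'b': node 0→0
i=45 'a': node 0→1
i=46 'b': node 1→2
i=47 'e': node 2→3
i=48 'a': node 3→4  → match P0@[45:48]
i=49 'b': node 4→2 (via fail)
i=50 'c': node 2→0 (via fail)
i=51 'a': node 0→1
i=52 'e': node 1→0 (via fail)
i=53 'd': node 0→5  → match P1@[53:53]
i=54 'b': node 5→0 (via fail)
i=55 'd': node 0→5  → match P1@[55:55]
i=56 'b': node 5→0 (via fail)
i=57 'c': node 0→0
i=58 'd': node 0→5  → match P1@[58:58]
i=59 'a': node 5→1 (via fail)
i=60 'd': node 1→5 (via fail)  → match P1@[60:60]
i=61 'a': node 5→1 (via fail)
i=62 'b': node 1→2
i=63 'e': node 2→3
i=64 'a': node 3→4  → match P0@[61:64]
i=65 'e': node 4→0 (via fail)
i=66 'd': node 0→5  → match P1@[66:66]
i=67 'd': node 5→5 (via fail)  → match P1@[67:67]
i=68 'd': node 5→5 (via fail)  → match P1@[68:68]
i=69 'b': node 5→0 (via fail)
i=70 'e': node 0→0
i=71 'd': node 0→5  → match P1@[71:71]
i=72 'a': node 5→1 (via fail)
i=73 'e': node 1→0 (via fail)
i=74 'a': node 0→1
i=75 'a': node 1→1 (via fail)
i=76 'e': node 1→0 (via fail)
i=77 'a': node 0→1
i=78 'c': node 1→0 (via fail)
i=79 'a': node 0→1

All matches (sorted): [[1,1],[6,1],[12,0],[18,0],[23,0],[28,0],[34,0],[39,1],[40,1],[41,1],[48,0],[53,1],[55,1],[58,1],[60,1],[64,0],[66,1],[67,1],[68,1],[71,1]]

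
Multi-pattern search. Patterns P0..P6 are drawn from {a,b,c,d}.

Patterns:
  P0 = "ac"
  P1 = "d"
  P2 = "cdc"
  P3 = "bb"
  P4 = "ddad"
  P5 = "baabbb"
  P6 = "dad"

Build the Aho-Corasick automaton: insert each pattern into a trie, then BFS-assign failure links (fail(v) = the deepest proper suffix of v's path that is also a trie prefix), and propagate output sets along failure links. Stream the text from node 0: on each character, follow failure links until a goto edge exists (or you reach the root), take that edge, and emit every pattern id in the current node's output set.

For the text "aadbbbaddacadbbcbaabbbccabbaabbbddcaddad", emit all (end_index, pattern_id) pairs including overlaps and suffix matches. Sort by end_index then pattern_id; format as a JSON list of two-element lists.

Build:
Trie nodes:
  n0 'ε': a→1 b→7 c→4 d→3
  n1 'a': c→2
  n2 'ac': ·  ←P0
  n3 'd': a→17 d→9  ←P1
  n4 'c': d→5
  n5 'cd': c→6
  n6 'cdc': ·  ←P2
  n7 'b': a→12 b→8
  n8 'bb': ·  ←P3
  n9 'dd': a→10
  n10 'dda': d→11
  n11 'ddad': ·  ←P4
  n12 'ba': a→13
  n13 'baa': b→14
  n14 'baab': b→15
  n15 'baabb': b→16
  n16 'baabbb': ·  ←P5
  n17 'da': d→18
  n18 'dad': ·  ←P6

BFS fail/out derivation:
  fail(1) 'a': from fail(0)=0 chase 'a': 0 ⇒ 0;  out=∅∪out(0)=∅
  fail(3) 'd': from fail(0)=0 chase 'd': 0 ⇒ 0;  out={1}∪out(0)={1}
  fail(4) 'c': from fail(0)=0 chase 'c': 0 ⇒ 0;  out=∅∪out(0)=∅
  fail(7) 'b': from fail(0)=0 chase 'b': 0 ⇒ 0;  out=∅∪out(0)=∅
  fail(2) 'ac': from fail(1)=0 chase 'c': 0 ⇒ 4;  out={0}∪out(4)={0}
  fail(5) 'cd': from fail(4)=0 chase 'd': 0 ⇒ 3;  out=∅∪out(3)={1}
  fail(8) 'bb': from fail(7)=0 chase 'b': 0 ⇒ 7;  out={3}∪out(7)={3}
  fail(9) 'dd': from fail(3)=0 chase 'd': 0 ⇒ 3;  out=∅∪out(3)={1}
  fail(12) 'ba': from fail(7)=0 chase 'a': 0 ⇒ 1;  out=∅∪out(1)=∅
  fail(17) 'da': from fail(3)=0 chase 'a': 0 ⇒ 1;  out=∅∪out(1)=∅
  fail(6) 'cdc': from fail(5)=3 chase 'c': 3→0 ⇒ 4;  out={2}∪out(4)={2}
  fail(10) 'dda': from fail(9)=3 chase 'a': 3 ⇒ 17;  out=∅∪out(17)=∅
  fail(13) 'baa': from fail(12)=1 chase 'a': 1→0 ⇒ 1;  out=∅∪out(1)=∅
  fail(18) 'dad': from fail(17)=1 chase 'd': 1→0 ⇒ 3;  out={6}∪out(3)={1,6}
  fail(11) 'ddad': from fail(10)=17 chase 'd': 17 ⇒ 18;  out={4}∪out(18)={1,4,6}
  fail(14) 'baab': from fail(13)=1 chase 'b': 1→0 ⇒ 7;  out=∅∪out(7)=∅
  fail(15) 'baabb': from fail(14)=7 chase 'b': 7 ⇒ 8;  out=∅∪out(8)={3}
  fail(16) 'baabbb': from fail(15)=8 chase 'b': 8→7 ⇒ 8;  out={5}∪out(8)={3,5}

Scan:
i=0 'a': node 0→1
i=1 'a': node 1→1 ·f
i=2 'd': node 1→3 ·f  emit P1@[2:2]
i=3 'b': node 3→7 ·f
i=4 'b': node 7→8  emit P3@[3:4]
i=5 'b': node 8→8 ·f  emit P3@[4:5]
i=6 'a': node 8→12 ·f
i=7 'd': node 12→3 ·f  emit P1@[7:7]
i=8 'd': node 3→9  emit P1@[8:8]
i=9 'a': node 9→10
i=10 'c': node 10→2 ·f  emit P0@[9:10]
i=11 'a': node 2→1 ·f
i=12 'd': node 1→3 ·f  emit P1@[12:12]
i=13 'b': node 3→7 ·f
i=14 'b': node 7→8  emit P3@[13:14]
i=15 'c': node 8→4 ·f
i=16 'b': node 4→7 ·f
i=17 'a': node 7→12
i=18 'a': node 12→13
i=19 'b': node 13→14
i=20 'b': node 14→15  emit P3@[19:20]
i=21 'b': node 15→16  emit P3@[20:21],P5@[16:21]
i=22 'c': node 16→4 ·f
i=23 'c': node 4→4 ·f
i=24 'a': node 4→1 ·f
i=25 'b': node 1→7 ·f
i=26 'b': node 7→8  emit P3@[25:26]
i=27 'a': node 8→12 ·f
i=28 'a': node 12→13
i=29 'b': node 13→14
i=30 'b': node 14→15  emit P3@[29:30]
i=31 'b': node 15→16  emit P3@[30:31],P5@[26:31]
i=32 'd': node 16→3 ·f  emit P1@[32:32]
i=33 'd': node 3→9  emit P1@[33:33]
i=34 'c': node 9→4 ·f
i=35 'a': node 4→1 ·f
i=36 'd': node 1→3 ·f  emit P1@[36:36]
i=37 'd': node 3→9  emit P1@[37:37]
i=38 'a': node 9→10
i=39 'd': node 10→11  emit P1@[39:39],P4@[36:39],P6@[37:39]

Result: [[2,1],[4,3],[5,3],[7,1],[8,1],[10,0],[12,1],[14,3],[20,3],[21,3],[21,5],[26,3],[30,3],[31,3],[31,5],[32,1],[33,1],[36,1],[37,1],[39,1],[39,4],[39,6]]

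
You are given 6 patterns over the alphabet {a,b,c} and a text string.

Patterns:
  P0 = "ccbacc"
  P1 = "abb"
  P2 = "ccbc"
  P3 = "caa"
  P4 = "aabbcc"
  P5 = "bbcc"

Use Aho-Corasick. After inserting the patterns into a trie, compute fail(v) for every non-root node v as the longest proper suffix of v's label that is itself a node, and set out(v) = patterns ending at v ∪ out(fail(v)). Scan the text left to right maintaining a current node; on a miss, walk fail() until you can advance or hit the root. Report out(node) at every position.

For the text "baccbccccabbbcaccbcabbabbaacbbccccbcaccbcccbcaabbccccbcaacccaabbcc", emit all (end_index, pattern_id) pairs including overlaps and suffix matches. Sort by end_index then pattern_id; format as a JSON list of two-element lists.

Construct AC machine:
Trie nodes:
  n0 'ε': a→7 b→18 c→1
  n1 'c': a→11 c→2
  n2 'cc': b→3
  n3 'ccb': a→4 c→10
  n4 'ccba': c→5
  n5 'ccbac': c→6
  n6 'ccbacc': ·  [P0 ends]
  n7 'a': a→13 b→8
  n8 'ab': b→9
  n9 'abb': ·  [P1 ends]
  n10 'ccbc': ·  [P2 ends]
  n11 'ca': a→12
  n12 'caa': ·  [P3 ends]
  n13 'aa': b→14
  n14 'aab': b→15
  n15 'aabb': c→16
  n16 'aabbc': c→17
  n17 'aabbcc': ·  [P4 ends]
  n18 'b': b→19
  n19 'bb': c→20
  n20 'bbc': c→21
  n21 'bbcc': ·  [P5 ends]

BFS fail/out derivation:
  n1('c'): parent n0 fail=0; on 'c' 0 → fail=0;  out ∅∪∅=∅
  n7('a'): parent n0 fail=0; on 'a' 0 → fail=0;  out ∅∪∅=∅
  n18('b'): parent n0 fail=0; on 'b' 0 → fail=0;  out ∅∪∅=∅
  n2('cc'): parent n1 fail=0; on 'c' 0 → fail=1;  out ∅∪∅=∅
  n8('ab'): parent n7 fail=0; on 'b' 0 → fail=18;  out ∅∪∅=∅
  n11('ca'): parent n1 fail=0; on 'a' 0 → fail=7;  out ∅∪∅=∅
  n13('aa'): parent n7 fail=0; on 'a' 0 → fail=7;  out ∅∪∅=∅
  n19('bb'): parent n18 fail=0; on 'b' 0 → fail=18;  out ∅∪∅=∅
  n3('ccb'): parent n2 fail=1; on 'b' 1→0 → fail=18;  out ∅∪∅=∅
  n9('abb'): parent n8 fail=18; on 'b' 18 → fail=19;  out {1}∪∅={1}
  n12('caa'): parent n11 fail=7; on 'a' 7 → fail=13;  out {3}∪∅={3}
  n14('aab'): parent n13 fail=7; on 'b' 7 → fail=8;  out ∅∪∅=∅
  n20('bbc'): parent n19 fail=18; on 'c' 18→0 → fail=1;  out ∅∪∅=∅
  n4('ccba'): parent n3 fail=18; on 'a' 18→0 → fail=7;  out ∅∪∅=∅
  n10('ccbc'): parent n3 fail=18; on 'c' 18→0 → fail=1;  out {2}∪∅={2}
  n15('aabb'): parent n14 fail=8; on 'b' 8 → fail=9;  out ∅∪{1}={1}
  n21('bbcc'): parent n20 fail=1; on 'c' 1 → fail=2;  out {5}∪∅={5}
  n5('ccbac'): parent n4 fail=7; on 'c' 7→0 → fail=1;  out ∅∪∅=∅
  n16('aabbc'): parent n15 fail=9; on 'c' 9→19 → fail=20;  out ∅∪∅=∅
  n6('ccbacc'): parent n5 fail=1; on 'c' 1 → fail=2;  out {0}∪∅={0}
  n17('aabbcc'): parent n16 fail=20; on 'c' 20 → fail=21;  out {4}∪{5}={4,5}

Run:
i=0 'b': node 0→18
i=1 'a': node 18→7 (fail-walked)
i=2 'c': node 7→1 (fail-walked)
i=3 'c': node 1→2
i=4 'b': node 2→3
i=5 'c': node 3→10  → match P2@[2:5]
i=6 'c': node 10→2 (fail-walked)
i=7 'c': node 2→2 (fail-walked)
i=8 'c': node 2→2 (fail-walked)
i=9 'a': node 2→11 (fail-walked)
i=10 'b': node 11→8 (fail-walked)
i=11 'b': node 8→9  → match P1@[9:11]
i=12 'b': node 9→19 (fail-walked)
i=13 'c': node 19→20
i=14 'a': node 20→11 (fail-walked)
i=15 'c': node 11→1 (fail-walked)
i=16 'c': node 1→2
i=17 'b': node 2→3
i=18 'c': node 3→10  → match P2@[15:18]
i=19 'a': node 10→11 (fail-walked)
i=20 'b': node 11→8 (fail-walked)
i=21 'b': node 8→9  → match P1@[19:21]
i=22 'a': node 9→7 (fail-walked)
i=23 'b': node 7→8
i=24 'b': node 8→9  → match P1@[22:24]
i=25 'a': node 9→7 (fail-walked)
i=26 'a': node 7→13
i=27 'c': node 13→1 (fail-walked)
i=28 'b': node 1→18 (fail-walked)
i=29 'b': node 18→19
i=30 'c': node 19→20
i=31 'c': node 20→21  → match P5@[28:31]
i=32 'c': node 21→2 (fail-walked)
i=33 'c': node 2→2 (fail-walked)
i=34 'b': node 2→3
i=35 'c': node 3→10  → match P2@[32:35]
i=36 'a': node 10→11 (fail-walked)
i=37 'c': node 11→1 (fail-walked)
i=38 'c': node 1→2
i=39 'b': node 2→3
i=40 'c': node 3→10  → match P2@[37:40]
i=41 'c': node 10→2 (fail-walked)
i=42 'c': node 2→2 (fail-walked)
i=43 'b': node 2→3
i=44 'c': node 3→10  → match P2@[41:44]
i=45 'a': node 10→11 (fail-walked)
i=46 'a': node 11→12  → match P3@[44:46]
i=47 'b': node 12→14 (fail-walked)
i=48 'b': node 14→15  → match P1@[46:48]
i=49 'c': node 15→16
i=50 'c': node 16→17  → match P4@[45:50],P5@[47:50]
i=51 'c': node 17→2 (fail-walked)
i=52 'c': node 2→2 (fail-walked)
i=53 'b': node 2→3
i=54 'c': node 3→10  → match P2@[51:54]
i=55 'a': node 10→11 (fail-walked)
i=56 'a': node 11→12  → match P3@[54:56]
i=57 'c': node 12→1 (fail-walked)
i=58 'c': node 1→2
i=59 'c': node 2→2 (fail-walked)
i=60 'a': node 2→11 (fail-walked)
i=61 'a': node 11→12  → match P3@[59:61]
i=62 'b': node 12→14 (fail-walked)
i=63 'b': node 14→15  → match P1@[61:63]
i=64 'c': node 15→16
i=65 'c': node 16→17  → match P4@[60:65],P5@[62:65]

All matches (sorted): [[5,2],[11,1],[18,2],[21,1],[24,1],[31,5],[35,2],[40,2],[44,2],[46,3],[48,1],[50,4],[50,5],[54,2],[56,3],[61,3],[63,1],[65,4],[65,5]]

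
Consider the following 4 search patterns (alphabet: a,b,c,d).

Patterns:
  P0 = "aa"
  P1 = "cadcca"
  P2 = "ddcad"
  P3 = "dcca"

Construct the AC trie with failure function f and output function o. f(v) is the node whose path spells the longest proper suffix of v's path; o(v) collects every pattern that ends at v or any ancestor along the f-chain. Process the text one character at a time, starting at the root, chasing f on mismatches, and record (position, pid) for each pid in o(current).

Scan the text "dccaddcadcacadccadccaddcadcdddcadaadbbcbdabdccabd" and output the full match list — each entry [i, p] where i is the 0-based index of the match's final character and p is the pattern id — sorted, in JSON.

Construct AC machine:
Trie nodes:
  n0 'ε': a→1 c→3 d→9
  n1 'a': a→2
  n2 'aa': ·  [P0 ends]
  n3 'c': a→4
  n4 'ca': d→5
  n5 'cad': c→6
  n6 'cadc': c→7
  n7 'cadcc': a→8
  n8 'cadcca': ·  [P1 ends]
  n9 'd': c→14 d→10
  n10 'dd': c→11
  n11 'ddc': a→12
  n12 'ddca': d→13
  n13 'ddcad': ·  [P2 ends]
  n14 'dc': c→15
  n15 'dcc': a→16
  n16 'dcca': ·  [P3 ends]

BFS fail/out derivation:
  fail(1) 'a': from fail(0)=0 chase 'a': 0 ⇒ 0;  out=∅∪out(0)=∅
  fail(3) 'c': from fail(0)=0 chase 'c': 0 ⇒ 0;  out=∅∪out(0)=∅
  fail(9) 'd': from fail(0)=0 chase 'd': 0 ⇒ 0;  out=∅∪out(0)=∅
  fail(2) 'aa': from fail(1)=0 chase 'a': 0 ⇒ 1;  out={0}∪out(1)={0}
  fail(4) 'ca': from fail(3)=0 chase 'a': 0 ⇒ 1;  out=∅∪out(1)=∅
  fail(10) 'dd': from fail(9)=0 chase 'd': 0 ⇒ 9;  out=∅∪out(9)=∅
  fail(14) 'dc': from fail(9)=0 chase 'c': 0 ⇒ 3;  out=∅∪out(3)=∅
  fail(5) 'cad': from fail(4)=1 chase 'd': 1→0 ⇒ 9;  out=∅∪out(9)=∅
  fail(11) 'ddc': from fail(10)=9 chase 'c': 9 ⇒ 14;  out=∅∪out(14)=∅
  fail(15) 'dcc': from fail(14)=3 chase 'c': 3→0 ⇒ 3;  out=∅∪out(3)=∅
  fail(6) 'cadc': from fail(5)=9 chase 'c': 9 ⇒ 14;  out=∅∪out(14)=∅
  fail(12) 'ddca': from fail(11)=14 chase 'a': 14→3 ⇒ 4;  out=∅∪out(4)=∅
  fail(16) 'dcca': from fail(15)=3 chase 'a': 3 ⇒ 4;  out={3}∪out(4)={3}
  fail(7) 'cadcc': from fail(6)=14 chase 'c': 14 ⇒ 15;  out=∅∪out(15)=∅
  fail(13) 'ddcad': from fail(12)=4 chase 'd': 4 ⇒ 5;  out={2}∪out(5)={2}
  fail(8) 'cadcca': from fail(7)=15 chase 'a': 15 ⇒ 16;  out={1}∪out(16)={1,3}

Scan:
[0] read 'd'  n0⇒n9
[1] read 'c'  n9⇒n14
[2] read 'c'  n14⇒n15
[3] read 'a'  n15⇒n16  ** P3@[0:3]
[4] read 'd'  n16⇒n5 (fail-walked)
[5] read 'd'  n5⇒n10 (fail-walked)
[6] read 'c'  n10⇒n11
[7] read 'a'  n11⇒n12
[8] read 'd'  n12⇒n13  ** P2@[4:8]
[9] read 'c'  n13⇒n6 (fail-walked)
[10] read 'a'  n6⇒n4 (fail-walked)
[11] read 'c'  n4⇒n3 (fail-walked)
[12] read 'a'  n3⇒n4
[13] read 'd'  n4⇒n5
[14] read 'c'  n5⇒n6
[15] read 'c'  n6⇒n7
[16] read 'a'  n7⇒n8  ** P1@[11:16],P3@[13:16]
[17] read 'd'  n8⇒n5 (fail-walked)
[18] read 'c'  n5⇒n6
[19] read 'c'  n6⇒n7
[20] read 'a'  n7⇒n8  ** P1@[15:20],P3@[17:20]
[21] read 'd'  n8⇒n5 (fail-walked)
[22] read 'd'  n5⇒n10 (fail-walked)
[23] read 'c'  n10⇒n11
[24] read 'a'  n11⇒n12
[25] read 'd'  n12⇒n13  ** P2@[21:25]
[26] read 'c'  n13⇒n6 (fail-walked)
[27] read 'd'  n6⇒n9 (fail-walked)
[28] read 'd'  n9⇒n10
[29] read 'd'  n10⇒n10 (fail-walked)
[30] read 'c'  n10⇒n11
[31] read 'a'  n11⇒n12
[32] read 'd'  n12⇒n13  ** P2@[28:32]
[33] read 'a'  n13⇒n1 (fail-walked)
[34] read 'a'  n1⇒n2  ** P0@[33:34]
[35] read 'd'  n2⇒n9 (fail-walked)
[36] read 'b'  n9⇒n0 (fail-walked)
[37] read 'b'  n0⇒n0
[38] read 'c'  n0⇒n3
[39] read 'b'  n3⇒n0 (fail-walked)
[40] read 'd'  n0⇒n9
[41] read 'a'  n9⇒n1 (fail-walked)
[42] read 'b'  n1⇒n0 (fail-walked)
[43] read 'd'  n0⇒n9
[44] read 'c'  n9⇒n14
[45] read 'c'  n14⇒n15
[46] read 'a'  n15⇒n16  ** P3@[43:46]
[47] read 'b'  n16⇒n0 (fail-walked)
[48] read 'd'  n0⇒n9

Result: [[3,3],[8,2],[16,1],[16,3],[20,1],[20,3],[25,2],[32,2],[34,0],[46,3]]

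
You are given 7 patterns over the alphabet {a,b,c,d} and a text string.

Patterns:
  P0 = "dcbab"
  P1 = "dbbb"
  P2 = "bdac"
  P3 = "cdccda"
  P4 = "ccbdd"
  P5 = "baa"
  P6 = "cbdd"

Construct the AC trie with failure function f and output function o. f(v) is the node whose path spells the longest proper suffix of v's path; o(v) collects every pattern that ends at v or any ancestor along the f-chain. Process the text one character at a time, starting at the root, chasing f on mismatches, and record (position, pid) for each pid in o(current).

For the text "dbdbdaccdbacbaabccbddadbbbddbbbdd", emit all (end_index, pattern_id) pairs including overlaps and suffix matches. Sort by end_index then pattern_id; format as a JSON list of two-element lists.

Build:
Trie (insert patterns):
  0='ε' goto b→9 c→13 d→1
  1='d' goto b→6 c→2
  2='dc' goto b→3
  3='dcb' goto a→4
  4='dcba' goto b→5
  5='dcbab' goto ·  ←P0
  6='db' goto b→7
  7='dbb' goto b→8
  8='dbbb' goto ·  ←P1
  9='b' goto a→23 d→10
  10='bd' goto a→11
  11='bda' goto c→12
  12='bdac' goto ·  ←P2
  13='c' goto b→25 c→19 d→14
  14='cd' goto c→15
  15='cdc' goto c→16
  16='cdcc' goto d→17
  17='cdccd' goto a→18
  18='cdccda' goto ·  ←P3
  19='cc' goto b→20
  20='ccb' goto d→21
  21='ccbd' goto d→22
  22='ccbdd' goto ·  ←P4
  23='ba' goto a→24
  24='baa' goto ·  ←P5
  25='cb' goto d→26
  26='cbd' goto d→27
  27='cbdd' goto ·  ←P6

BFS fail/out derivation:
  n1('d'): parent n0 fail=0; on 'd' 0 → fail=0;  out ∅∪∅=∅
  n9('b'): parent n0 fail=0; on 'b' 0 → fail=0;  out ∅∪∅=∅
  n13('c'): parent n0 fail=0; on 'c' 0 → fail=0;  out ∅∪∅=∅
  n2('dc'): parent n1 fail=0; on 'c' 0 → fail=13;  out ∅∪∅=∅
  n6('db'): parent n1 fail=0; on 'b' 0 → fail=9;  out ∅∪∅=∅
  n10('bd'): parent n9 fail=0; on 'd' 0 → fail=1;  out ∅∪∅=∅
  n14('cd'): parent n13 fail=0; on 'd' 0 → fail=1;  out ∅∪∅=∅
  n19('cc'): parent n13 fail=0; on 'c' 0 → fail=13;  out ∅∪∅=∅
  n23('ba'): parent n9 fail=0; on 'a' 0 → fail=0;  out ∅∪∅=∅
  n25('cb'): parent n13 fail=0; on 'b' 0 → fail=9;  out ∅∪∅=∅
  n3('dcb'): parent n2 fail=13; on 'b' 13 → fail=25;  out ∅∪∅=∅
  n7('dbb'): parent n6 fail=9; on 'b' 9→0 → fail=9;  out ∅∪∅=∅
  n11('bda'): parent n10 fail=1; on 'a' 1→0 → fail=0;  out ∅∪∅=∅
  n15('cdc'): parent n14 fail=1; on 'c' 1 → fail=2;  out ∅∪∅=∅
  n20('ccb'): parent n19 fail=13; on 'b' 13 → fail=25;  out ∅∪∅=∅
  n24('baa'): parent n23 fail=0; on 'a' 0 → fail=0;  out {5}∪∅={5}
  n26('cbd'): parent n25 fail=9; on 'd' 9 → fail=10;  out ∅∪∅=∅
  n4('dcba'): parent n3 fail=25; on 'a' 25→9 → fail=23;  out ∅∪∅=∅
  n8('dbbb'): parent n7 fail=9; on 'b' 9→0 → fail=9;  out {1}∪∅={1}
  n12('bdac'): parent n11 fail=0; on 'c' 0 → fail=13;  out {2}∪∅={2}
  n16('cdcc'): parent n15 fail=2; on 'c' 2→13 → fail=19;  out ∅∪∅=∅
  n21('ccbd'): parent n20 fail=25; on 'd' 25 → fail=26;  out ∅∪∅=∅
  n27('cbdd'): parent n26 fail=10; on 'd' 10→1→0 → fail=1;  out {6}∪∅={6}
  n5('dcbab'): parent n4 fail=23; on 'b' 23→0 → fail=9;  out {0}∪∅={0}
  n17('cdccd'): parent n16 fail=19; on 'd' 19→13 → fail=14;  out ∅∪∅=∅
  n22('ccbdd'): parent n21 fail=26; on 'd' 26 → fail=27;  out {4}∪{6}={4,6}
  n18('cdccda'): parent n17 fail=14; on 'a' 14→1→0 → fail=0;  out {3}∪∅={3}

Run:
[0] read 'd'  n0⇒n1
[1] read 'b'  n1⇒n6
[2] read 'd'  n6⇒n10 (via fail)
[3] read 'b'  n10⇒n6 (via fail)
[4] read 'd'  n6⇒n10 (via fail)
[5] read 'a'  n10⇒n11
[6] read 'c'  n11⇒n12  ** P2@[3:6]
[7] read 'c'  n12⇒n19 (via fail)
[8] read 'd'  n19⇒n14 (via fail)
[9] read 'b'  n14⇒n6 (via fail)
[10] read 'a'  n6⇒n23 (via fail)
[11] read 'c'  n23⇒n13 (via fail)
[12] read 'b'  n13⇒n25
[13] read 'a'  n25⇒n23 (via fail)
[14] read 'a'  n23⇒n24  ** P5@[12:14]
[15] read 'b'  n24⇒n9 (via fail)
[16] read 'c'  n9⇒n13 (via fail)
[17] read 'c'  n13⇒n19
[18] read 'b'  n19⇒n20
[19] read 'd'  n20⇒n21
[20] read 'd'  n21⇒n22  ** P4@[16:20],P6@[17:20]
[21] read 'a'  n22⇒n0 (via fail)
[22] read 'd'  n0⇒n1
[23] read 'b'  n1⇒n6
[24] read 'b'  n6⇒n7
[25] read 'b'  n7⇒n8  ** P1@[22:25]
[26] read 'd'  n8⇒n10 (via fail)
[27] read 'd'  n10⇒n1 (via fail)
[28] read 'b'  n1⇒n6
[29] read 'b'  n6⇒n7
[30] read 'b'  n7⇒n8  ** P1@[27:30]
[31] read 'd'  n8⇒n10 (via fail)
[32] read 'd'  n10⇒n1 (via fail)

Matches: [[6,2],[14,5],[20,4],[20,6],[25,1],[30,1]]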